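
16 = 16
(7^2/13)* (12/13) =588/169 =3.48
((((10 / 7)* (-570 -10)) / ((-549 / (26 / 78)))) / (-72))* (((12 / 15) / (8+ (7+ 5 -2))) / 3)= -290 / 2801547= -0.00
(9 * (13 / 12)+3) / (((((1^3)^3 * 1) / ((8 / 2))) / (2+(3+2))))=357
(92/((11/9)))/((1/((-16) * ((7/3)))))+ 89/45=-1390061/495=-2808.20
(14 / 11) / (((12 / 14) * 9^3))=0.00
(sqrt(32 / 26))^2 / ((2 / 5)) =3.08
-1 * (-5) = 5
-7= -7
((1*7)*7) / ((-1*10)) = -49 / 10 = -4.90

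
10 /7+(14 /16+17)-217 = -11071 /56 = -197.70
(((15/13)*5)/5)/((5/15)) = 45/13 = 3.46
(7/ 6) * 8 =28/ 3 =9.33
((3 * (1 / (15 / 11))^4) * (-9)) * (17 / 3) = -248897 / 5625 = -44.25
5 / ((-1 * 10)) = -1 / 2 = -0.50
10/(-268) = -5/134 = -0.04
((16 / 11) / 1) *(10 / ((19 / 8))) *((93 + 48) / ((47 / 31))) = 119040 / 209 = 569.57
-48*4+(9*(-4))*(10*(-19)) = 6648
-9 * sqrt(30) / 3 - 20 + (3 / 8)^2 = -1271 / 64 - 3 * sqrt(30) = -36.29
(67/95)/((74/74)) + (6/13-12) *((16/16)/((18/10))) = -21137/3705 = -5.70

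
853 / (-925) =-853 / 925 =-0.92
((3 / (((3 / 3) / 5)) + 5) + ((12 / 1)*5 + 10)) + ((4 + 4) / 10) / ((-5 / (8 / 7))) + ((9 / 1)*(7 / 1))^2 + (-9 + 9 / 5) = 709033 / 175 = 4051.62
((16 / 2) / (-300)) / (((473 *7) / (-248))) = 496 / 248325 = 0.00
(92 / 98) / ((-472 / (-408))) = 2346 / 2891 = 0.81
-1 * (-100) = 100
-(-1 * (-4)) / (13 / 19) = -76 / 13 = -5.85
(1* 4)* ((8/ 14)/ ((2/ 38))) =304/ 7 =43.43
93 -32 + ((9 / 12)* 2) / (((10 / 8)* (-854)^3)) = 94982469257 / 1557089660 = 61.00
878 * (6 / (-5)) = -5268 / 5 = -1053.60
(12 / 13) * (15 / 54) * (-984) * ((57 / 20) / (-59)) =9348 / 767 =12.19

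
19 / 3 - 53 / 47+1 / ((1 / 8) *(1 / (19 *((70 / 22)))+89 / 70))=306398 / 26837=11.42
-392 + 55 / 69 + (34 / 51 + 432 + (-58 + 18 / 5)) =-4463 / 345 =-12.94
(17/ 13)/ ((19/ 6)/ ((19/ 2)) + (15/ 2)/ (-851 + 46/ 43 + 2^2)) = 247350/ 61373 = 4.03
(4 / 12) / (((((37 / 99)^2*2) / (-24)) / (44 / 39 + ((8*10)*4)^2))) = -52188939792 / 17797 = -2932457.14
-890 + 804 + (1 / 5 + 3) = -414 / 5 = -82.80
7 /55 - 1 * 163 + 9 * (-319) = -166863 /55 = -3033.87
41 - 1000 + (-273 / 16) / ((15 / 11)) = -77721 / 80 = -971.51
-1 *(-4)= 4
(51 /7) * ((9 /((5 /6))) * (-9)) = -24786 /35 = -708.17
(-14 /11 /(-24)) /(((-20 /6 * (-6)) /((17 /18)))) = 119 /47520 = 0.00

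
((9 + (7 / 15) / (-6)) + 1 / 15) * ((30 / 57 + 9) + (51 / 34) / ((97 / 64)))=15679229 / 165870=94.53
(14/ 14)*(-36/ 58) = -18/ 29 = -0.62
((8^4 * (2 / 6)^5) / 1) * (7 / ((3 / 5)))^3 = 175616000 / 6561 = 26766.65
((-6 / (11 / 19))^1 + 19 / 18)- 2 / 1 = -2239 / 198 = -11.31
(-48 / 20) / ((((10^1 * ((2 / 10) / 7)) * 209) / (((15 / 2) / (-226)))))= 63 / 47234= 0.00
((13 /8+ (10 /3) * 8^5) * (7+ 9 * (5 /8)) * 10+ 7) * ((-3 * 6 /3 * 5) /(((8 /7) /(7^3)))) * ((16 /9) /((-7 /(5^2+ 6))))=70382355899555 /72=977532720827.15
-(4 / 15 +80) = -1204 / 15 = -80.27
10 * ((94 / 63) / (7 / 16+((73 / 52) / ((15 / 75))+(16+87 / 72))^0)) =15040 / 1449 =10.38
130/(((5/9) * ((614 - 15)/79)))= 18486/599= 30.86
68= 68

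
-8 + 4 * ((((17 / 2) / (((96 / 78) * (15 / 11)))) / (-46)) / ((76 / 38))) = -90751 / 11040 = -8.22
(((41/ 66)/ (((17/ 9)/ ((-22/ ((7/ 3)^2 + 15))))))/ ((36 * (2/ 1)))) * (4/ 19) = -123/ 118864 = -0.00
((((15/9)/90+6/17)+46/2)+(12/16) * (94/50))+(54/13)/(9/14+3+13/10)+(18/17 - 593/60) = 433493144/25807275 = 16.80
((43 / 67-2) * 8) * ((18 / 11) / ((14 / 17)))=-21.59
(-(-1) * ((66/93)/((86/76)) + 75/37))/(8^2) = 130907/3156544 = 0.04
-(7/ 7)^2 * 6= -6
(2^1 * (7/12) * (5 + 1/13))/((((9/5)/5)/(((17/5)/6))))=6545/702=9.32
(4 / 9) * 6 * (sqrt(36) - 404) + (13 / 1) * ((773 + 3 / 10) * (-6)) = -920681 / 15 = -61378.73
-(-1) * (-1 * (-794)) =794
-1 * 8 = -8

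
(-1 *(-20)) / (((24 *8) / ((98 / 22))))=245 / 528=0.46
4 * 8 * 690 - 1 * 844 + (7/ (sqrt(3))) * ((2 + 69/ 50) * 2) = 1183 * sqrt(3)/ 75 + 21236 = 21263.32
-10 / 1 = -10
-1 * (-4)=4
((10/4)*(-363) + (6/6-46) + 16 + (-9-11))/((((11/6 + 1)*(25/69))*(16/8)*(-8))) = 395991/6800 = 58.23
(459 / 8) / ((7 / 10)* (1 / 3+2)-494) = -0.12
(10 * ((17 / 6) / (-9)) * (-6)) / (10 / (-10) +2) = 170 / 9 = 18.89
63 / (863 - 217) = 63 / 646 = 0.10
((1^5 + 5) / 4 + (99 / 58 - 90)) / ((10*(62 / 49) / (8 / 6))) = -9.15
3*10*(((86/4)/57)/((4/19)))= 215/4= 53.75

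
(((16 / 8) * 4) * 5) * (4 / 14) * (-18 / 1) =-1440 / 7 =-205.71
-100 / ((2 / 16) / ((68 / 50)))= -1088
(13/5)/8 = 13/40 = 0.32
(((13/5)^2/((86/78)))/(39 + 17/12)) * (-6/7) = -474552/3649625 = -0.13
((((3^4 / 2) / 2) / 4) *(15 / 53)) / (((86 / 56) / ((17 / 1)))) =144585 / 9116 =15.86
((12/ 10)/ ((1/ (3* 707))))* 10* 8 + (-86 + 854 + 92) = 204476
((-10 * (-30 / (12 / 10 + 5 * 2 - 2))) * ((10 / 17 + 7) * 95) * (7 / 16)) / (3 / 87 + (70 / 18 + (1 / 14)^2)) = 82282827375 / 31430926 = 2617.89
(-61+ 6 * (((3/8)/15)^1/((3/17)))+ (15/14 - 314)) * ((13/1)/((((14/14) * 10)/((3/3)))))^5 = -19393004683/14000000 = -1385.21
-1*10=-10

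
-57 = -57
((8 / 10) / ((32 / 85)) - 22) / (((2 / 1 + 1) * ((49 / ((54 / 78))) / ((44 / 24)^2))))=-6413 / 20384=-0.31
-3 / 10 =-0.30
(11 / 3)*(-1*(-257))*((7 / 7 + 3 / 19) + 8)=163966 / 19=8629.79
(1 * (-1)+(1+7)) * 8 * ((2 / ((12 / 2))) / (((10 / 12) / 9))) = 1008 / 5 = 201.60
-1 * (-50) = 50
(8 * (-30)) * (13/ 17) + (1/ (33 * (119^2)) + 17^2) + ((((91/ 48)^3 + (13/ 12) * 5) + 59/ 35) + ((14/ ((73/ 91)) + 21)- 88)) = 439138179180157/ 6287864647680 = 69.84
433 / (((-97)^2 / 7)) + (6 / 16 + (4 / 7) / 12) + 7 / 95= 122903449 / 150167640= 0.82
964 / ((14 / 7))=482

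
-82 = -82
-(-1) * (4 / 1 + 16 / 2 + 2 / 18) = 109 / 9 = 12.11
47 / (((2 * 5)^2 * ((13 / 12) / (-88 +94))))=846 / 325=2.60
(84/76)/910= 3/2470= 0.00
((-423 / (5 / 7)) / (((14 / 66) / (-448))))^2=39107913191424 / 25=1564316527656.96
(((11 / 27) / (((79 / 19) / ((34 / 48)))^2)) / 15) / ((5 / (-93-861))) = -60823807 / 404416800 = -0.15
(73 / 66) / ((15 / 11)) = 73 / 90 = 0.81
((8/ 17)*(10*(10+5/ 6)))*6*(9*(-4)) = -187200/ 17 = -11011.76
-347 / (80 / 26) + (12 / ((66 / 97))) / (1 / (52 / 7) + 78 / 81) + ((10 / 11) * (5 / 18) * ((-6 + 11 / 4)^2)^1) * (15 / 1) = -230657401 / 4068240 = -56.70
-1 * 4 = -4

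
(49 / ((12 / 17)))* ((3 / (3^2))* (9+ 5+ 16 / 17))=6223 / 18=345.72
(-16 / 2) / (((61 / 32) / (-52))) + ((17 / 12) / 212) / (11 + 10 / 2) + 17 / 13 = 7086294953 / 32278272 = 219.54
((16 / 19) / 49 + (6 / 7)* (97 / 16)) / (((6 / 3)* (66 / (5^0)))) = 38831 / 983136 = 0.04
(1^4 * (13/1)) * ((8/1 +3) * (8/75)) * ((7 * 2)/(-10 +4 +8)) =8008/75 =106.77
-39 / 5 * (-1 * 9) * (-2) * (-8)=5616 / 5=1123.20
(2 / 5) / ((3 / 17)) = 34 / 15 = 2.27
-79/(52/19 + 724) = -1501/13808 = -0.11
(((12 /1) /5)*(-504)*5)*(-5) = 30240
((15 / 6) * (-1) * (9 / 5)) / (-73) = 9 / 146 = 0.06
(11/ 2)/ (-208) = -11/ 416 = -0.03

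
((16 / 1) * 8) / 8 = 16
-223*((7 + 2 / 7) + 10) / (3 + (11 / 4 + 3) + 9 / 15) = -49060 / 119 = -412.27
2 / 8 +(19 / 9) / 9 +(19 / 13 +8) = 41893 / 4212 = 9.95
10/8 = 5/4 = 1.25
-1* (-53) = 53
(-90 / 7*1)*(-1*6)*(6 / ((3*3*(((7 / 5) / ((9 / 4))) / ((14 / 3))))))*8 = 21600 / 7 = 3085.71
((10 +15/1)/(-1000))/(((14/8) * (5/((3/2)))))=-3/700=-0.00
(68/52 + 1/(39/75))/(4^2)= 21/104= 0.20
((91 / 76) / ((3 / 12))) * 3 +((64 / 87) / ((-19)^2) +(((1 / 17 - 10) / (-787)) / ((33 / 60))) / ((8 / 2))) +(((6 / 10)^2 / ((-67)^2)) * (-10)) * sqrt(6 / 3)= 66448765192 / 4622136783 - 18 * sqrt(2) / 22445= 14.38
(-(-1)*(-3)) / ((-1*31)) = 3 / 31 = 0.10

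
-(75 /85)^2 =-225 /289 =-0.78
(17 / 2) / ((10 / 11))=187 / 20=9.35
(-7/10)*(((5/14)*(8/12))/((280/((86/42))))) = -43/35280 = -0.00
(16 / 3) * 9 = 48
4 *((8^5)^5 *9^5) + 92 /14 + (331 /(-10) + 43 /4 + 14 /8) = 312313140660606041850359315989 /35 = 8923232590303029767153123000.00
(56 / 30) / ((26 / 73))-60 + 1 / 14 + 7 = -130187 / 2730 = -47.69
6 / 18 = 0.33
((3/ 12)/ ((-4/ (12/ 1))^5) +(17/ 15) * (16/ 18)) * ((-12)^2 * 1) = -129044/ 15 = -8602.93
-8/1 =-8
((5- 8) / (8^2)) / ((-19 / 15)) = 45 / 1216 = 0.04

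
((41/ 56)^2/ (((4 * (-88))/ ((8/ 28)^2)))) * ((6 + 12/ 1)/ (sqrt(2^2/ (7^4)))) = -15129/ 275968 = -0.05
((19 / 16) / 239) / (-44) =-19 / 168256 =-0.00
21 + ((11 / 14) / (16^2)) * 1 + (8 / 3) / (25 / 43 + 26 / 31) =465706501 / 20353536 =22.88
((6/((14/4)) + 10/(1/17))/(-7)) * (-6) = 7212/49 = 147.18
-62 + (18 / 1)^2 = 262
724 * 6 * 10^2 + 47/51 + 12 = 22155059/51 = 434412.92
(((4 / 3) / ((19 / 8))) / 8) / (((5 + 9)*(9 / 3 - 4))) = -2 / 399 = -0.01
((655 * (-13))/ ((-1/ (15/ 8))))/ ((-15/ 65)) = -553475/ 8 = -69184.38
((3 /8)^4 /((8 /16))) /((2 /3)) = 0.06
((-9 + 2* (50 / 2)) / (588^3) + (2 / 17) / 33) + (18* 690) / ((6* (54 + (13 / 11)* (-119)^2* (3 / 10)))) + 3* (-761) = -16146729698997325381 / 7073867884894272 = -2282.59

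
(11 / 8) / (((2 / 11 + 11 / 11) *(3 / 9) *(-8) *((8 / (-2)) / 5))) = 1815 / 3328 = 0.55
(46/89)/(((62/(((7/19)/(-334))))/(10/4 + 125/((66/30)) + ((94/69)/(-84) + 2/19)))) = -8995472/16466851467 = -0.00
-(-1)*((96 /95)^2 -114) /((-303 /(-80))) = -5438048 /182305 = -29.83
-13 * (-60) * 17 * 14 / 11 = 185640 / 11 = 16876.36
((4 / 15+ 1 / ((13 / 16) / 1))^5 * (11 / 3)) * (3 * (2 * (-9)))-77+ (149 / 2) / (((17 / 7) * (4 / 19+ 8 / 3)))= -271999428466361279 / 174684074175000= -1557.09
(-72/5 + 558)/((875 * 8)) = 1359/17500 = 0.08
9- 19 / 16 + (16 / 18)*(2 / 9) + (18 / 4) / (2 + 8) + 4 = 80741 / 6480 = 12.46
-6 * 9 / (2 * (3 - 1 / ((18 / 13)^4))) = -9.90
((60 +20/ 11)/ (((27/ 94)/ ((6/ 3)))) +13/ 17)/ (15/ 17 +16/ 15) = 10885705/ 49203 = 221.24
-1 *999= -999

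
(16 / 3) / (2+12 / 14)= 28 / 15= 1.87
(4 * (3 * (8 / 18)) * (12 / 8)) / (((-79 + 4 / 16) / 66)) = -704 / 105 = -6.70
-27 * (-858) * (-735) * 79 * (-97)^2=-12656363830110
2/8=1/4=0.25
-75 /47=-1.60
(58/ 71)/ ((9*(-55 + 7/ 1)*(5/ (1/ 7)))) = -29/ 536760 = -0.00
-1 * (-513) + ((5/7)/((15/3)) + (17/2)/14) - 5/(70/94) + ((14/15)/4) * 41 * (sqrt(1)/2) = 53741/105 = 511.82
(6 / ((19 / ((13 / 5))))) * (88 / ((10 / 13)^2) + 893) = 855.31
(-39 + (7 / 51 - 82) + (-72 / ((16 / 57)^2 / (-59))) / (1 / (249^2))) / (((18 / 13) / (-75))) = -1772949836749325 / 9792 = -181061053589.60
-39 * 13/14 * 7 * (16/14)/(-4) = 72.43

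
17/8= 2.12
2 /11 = 0.18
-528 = -528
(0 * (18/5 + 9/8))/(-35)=0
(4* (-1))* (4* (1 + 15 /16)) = -31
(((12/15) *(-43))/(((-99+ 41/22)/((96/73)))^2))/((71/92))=-70583648256/8639390760355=-0.01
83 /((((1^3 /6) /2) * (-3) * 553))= -332 /553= -0.60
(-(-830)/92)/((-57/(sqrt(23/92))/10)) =-2075/2622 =-0.79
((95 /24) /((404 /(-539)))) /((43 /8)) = -51205 /52116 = -0.98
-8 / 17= -0.47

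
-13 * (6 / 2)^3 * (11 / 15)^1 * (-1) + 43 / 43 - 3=1277 / 5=255.40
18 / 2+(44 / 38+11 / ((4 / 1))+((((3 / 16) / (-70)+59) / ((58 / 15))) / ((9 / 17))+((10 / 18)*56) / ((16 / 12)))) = 16060365 / 246848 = 65.06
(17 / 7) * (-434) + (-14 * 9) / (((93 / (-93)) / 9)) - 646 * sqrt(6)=80 - 646 * sqrt(6)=-1502.37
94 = 94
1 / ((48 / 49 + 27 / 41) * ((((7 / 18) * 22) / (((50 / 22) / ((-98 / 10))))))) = -15375 / 929159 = -0.02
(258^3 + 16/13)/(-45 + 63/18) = -446511344/1079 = -413819.60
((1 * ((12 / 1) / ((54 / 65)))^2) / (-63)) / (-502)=8450 / 1280853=0.01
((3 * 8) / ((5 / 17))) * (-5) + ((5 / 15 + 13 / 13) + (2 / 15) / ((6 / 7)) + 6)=-18023 / 45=-400.51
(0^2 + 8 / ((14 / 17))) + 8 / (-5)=284 / 35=8.11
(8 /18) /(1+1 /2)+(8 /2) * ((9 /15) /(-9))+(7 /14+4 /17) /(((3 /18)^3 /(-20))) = -7289932 /2295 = -3176.44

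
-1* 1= -1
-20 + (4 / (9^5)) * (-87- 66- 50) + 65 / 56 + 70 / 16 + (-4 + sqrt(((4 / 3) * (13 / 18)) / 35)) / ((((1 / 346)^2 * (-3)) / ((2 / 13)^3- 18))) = -10434662305576625 / 3632458284 + 4733331208 * sqrt(2730) / 2076165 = -2753496.79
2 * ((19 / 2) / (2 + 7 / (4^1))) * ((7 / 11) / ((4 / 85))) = 2261 / 33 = 68.52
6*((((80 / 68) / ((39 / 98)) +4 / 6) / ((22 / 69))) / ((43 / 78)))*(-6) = -5966568 / 8041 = -742.02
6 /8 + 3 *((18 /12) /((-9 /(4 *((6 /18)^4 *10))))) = 163 /324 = 0.50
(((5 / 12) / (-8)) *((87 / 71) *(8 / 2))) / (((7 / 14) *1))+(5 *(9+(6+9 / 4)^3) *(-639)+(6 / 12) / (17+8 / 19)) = -2741604706287 / 1504064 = -1822797.90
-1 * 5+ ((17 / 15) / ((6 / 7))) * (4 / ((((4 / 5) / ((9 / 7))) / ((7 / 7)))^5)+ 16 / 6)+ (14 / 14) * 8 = 10493958247 / 165957120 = 63.23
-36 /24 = -3 /2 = -1.50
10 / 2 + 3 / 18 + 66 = 427 / 6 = 71.17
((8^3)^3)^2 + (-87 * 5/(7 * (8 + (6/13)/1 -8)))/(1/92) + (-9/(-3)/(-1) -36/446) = 28120476073282035885/1561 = 18014398509469593.78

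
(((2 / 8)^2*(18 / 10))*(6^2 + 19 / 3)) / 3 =127 / 80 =1.59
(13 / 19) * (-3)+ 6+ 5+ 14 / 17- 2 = 2510 / 323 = 7.77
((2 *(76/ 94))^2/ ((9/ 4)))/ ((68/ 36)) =23104/ 37553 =0.62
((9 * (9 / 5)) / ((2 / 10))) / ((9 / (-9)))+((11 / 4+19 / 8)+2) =-591 / 8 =-73.88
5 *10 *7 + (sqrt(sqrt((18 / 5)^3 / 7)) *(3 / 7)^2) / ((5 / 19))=513 *14^(3 / 4) *sqrt(3) *5^(1 / 4) / 8575 + 350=351.12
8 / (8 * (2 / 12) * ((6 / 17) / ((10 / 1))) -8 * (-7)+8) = 170 / 1361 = 0.12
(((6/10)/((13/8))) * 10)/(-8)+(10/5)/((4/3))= 1.04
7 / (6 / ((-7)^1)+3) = 49 / 15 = 3.27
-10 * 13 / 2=-65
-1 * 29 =-29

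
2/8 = 1/4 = 0.25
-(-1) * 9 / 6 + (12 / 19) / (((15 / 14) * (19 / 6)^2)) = 106917 / 68590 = 1.56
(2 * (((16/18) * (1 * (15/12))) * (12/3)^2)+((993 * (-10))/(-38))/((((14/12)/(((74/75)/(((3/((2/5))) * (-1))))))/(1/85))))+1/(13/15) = 1202411183/33067125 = 36.36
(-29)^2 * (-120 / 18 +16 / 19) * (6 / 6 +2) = -279212 / 19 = -14695.37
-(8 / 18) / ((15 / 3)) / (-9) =4 / 405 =0.01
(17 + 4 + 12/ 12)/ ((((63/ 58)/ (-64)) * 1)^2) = 303136768/ 3969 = 76376.11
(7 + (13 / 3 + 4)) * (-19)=-874 / 3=-291.33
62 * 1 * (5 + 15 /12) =775 /2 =387.50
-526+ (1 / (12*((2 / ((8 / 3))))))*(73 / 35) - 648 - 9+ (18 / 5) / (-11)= -4099426 / 3465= -1183.10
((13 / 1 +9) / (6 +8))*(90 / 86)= 495 / 301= 1.64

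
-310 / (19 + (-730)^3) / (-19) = -310 / 7391322639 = -0.00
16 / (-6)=-8 / 3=-2.67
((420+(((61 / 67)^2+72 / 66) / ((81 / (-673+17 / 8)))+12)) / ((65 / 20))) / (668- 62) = 4438057837 / 21006419148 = 0.21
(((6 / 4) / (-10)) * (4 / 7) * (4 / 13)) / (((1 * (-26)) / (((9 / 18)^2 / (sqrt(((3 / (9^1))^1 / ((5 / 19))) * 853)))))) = 0.00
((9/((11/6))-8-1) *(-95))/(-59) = -4275/649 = -6.59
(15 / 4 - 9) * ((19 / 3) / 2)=-133 / 8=-16.62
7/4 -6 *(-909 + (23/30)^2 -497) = 2530267/300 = 8434.22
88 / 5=17.60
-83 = -83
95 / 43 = 2.21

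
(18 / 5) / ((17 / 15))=54 / 17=3.18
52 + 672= 724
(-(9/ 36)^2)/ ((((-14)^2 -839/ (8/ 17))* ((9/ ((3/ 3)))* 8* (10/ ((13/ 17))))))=0.00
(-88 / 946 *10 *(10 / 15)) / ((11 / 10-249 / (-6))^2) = -2000 / 5852601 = -0.00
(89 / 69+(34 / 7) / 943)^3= 1386195875 / 638277381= 2.17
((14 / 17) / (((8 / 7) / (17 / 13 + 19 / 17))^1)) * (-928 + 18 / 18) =-1620.09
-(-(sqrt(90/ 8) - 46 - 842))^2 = -782598.36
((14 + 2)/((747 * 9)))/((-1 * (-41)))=16/275643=0.00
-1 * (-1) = 1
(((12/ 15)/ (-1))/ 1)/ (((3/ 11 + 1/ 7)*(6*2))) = -0.16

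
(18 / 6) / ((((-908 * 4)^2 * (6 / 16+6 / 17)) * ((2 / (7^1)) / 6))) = 119 / 18138208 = 0.00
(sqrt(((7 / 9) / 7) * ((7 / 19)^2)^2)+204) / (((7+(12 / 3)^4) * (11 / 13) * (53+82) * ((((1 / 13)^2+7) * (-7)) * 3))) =-485495257 / 10516752560160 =-0.00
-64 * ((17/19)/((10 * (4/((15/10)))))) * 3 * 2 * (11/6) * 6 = -13464/95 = -141.73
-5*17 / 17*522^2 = -1362420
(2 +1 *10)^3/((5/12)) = 20736/5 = 4147.20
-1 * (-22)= 22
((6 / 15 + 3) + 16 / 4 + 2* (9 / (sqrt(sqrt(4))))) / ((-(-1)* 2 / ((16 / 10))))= 16.10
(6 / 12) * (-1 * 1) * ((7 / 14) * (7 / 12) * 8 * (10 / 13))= -35 / 39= -0.90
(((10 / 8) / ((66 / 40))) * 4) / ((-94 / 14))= -700 / 1551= -0.45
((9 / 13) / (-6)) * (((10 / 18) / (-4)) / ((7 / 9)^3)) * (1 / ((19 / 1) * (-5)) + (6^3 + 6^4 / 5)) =1567107 / 96824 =16.19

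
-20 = -20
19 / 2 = 9.50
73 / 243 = 0.30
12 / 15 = 4 / 5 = 0.80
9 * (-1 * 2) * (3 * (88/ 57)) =-1584/ 19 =-83.37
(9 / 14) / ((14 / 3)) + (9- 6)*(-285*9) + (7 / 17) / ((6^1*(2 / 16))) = -76912355 / 9996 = -7694.31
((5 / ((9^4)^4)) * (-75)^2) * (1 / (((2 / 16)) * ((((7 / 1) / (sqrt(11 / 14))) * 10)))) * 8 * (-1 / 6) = -5000 * sqrt(154) / 30265996417913403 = -0.00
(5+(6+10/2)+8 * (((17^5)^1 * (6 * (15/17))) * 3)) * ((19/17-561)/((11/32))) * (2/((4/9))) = -247262165102592/187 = -1322257567393.54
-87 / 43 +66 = 2751 / 43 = 63.98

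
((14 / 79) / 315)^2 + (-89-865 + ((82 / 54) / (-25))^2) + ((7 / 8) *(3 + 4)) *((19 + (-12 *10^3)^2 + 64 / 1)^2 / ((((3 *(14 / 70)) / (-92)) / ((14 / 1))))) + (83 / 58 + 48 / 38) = -854357258071877077704510731730983 / 3133598298750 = -272644154297850579819.64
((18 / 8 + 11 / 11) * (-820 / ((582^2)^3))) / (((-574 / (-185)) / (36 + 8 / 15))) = -329485 / 408062989550657952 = -0.00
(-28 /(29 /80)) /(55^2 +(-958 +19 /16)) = -35840 /959639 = -0.04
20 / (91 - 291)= -1 / 10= -0.10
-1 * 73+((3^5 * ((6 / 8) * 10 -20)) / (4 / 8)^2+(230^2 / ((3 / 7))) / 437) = -680611 / 57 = -11940.54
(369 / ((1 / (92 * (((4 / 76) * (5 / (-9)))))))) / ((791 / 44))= -829840 / 15029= -55.22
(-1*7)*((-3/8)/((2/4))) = 21/4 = 5.25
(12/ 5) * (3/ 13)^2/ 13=108/ 10985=0.01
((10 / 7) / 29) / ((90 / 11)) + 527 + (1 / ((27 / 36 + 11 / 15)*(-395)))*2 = 6769684192 / 12845637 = 527.00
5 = 5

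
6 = 6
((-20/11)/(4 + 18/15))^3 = -125000/2924207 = -0.04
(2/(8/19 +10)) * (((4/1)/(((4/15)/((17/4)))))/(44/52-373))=-20995/638616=-0.03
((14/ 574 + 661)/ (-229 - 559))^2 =183629601/ 260951716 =0.70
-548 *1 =-548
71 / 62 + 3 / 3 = 133 / 62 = 2.15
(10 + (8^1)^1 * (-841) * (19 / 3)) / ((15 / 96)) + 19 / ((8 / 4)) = -8179043 / 30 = -272634.77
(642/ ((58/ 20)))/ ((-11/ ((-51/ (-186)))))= -54570/ 9889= -5.52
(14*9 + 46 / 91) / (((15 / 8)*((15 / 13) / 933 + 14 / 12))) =57283712 / 991585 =57.77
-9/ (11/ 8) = -72/ 11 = -6.55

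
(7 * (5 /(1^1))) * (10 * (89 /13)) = 31150 /13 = 2396.15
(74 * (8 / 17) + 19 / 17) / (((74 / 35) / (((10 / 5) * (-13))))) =-278005 / 629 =-441.98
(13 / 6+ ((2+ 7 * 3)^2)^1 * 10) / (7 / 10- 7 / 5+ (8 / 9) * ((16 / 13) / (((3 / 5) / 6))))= 516.80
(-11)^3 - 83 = -1414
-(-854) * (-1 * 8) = -6832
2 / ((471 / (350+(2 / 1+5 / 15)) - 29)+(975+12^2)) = 2114 / 1153543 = 0.00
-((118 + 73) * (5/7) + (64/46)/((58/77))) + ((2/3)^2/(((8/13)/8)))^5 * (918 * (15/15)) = 5910669.72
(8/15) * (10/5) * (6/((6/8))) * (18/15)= 256/25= 10.24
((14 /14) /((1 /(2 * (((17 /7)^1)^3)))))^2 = 96550276 /117649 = 820.66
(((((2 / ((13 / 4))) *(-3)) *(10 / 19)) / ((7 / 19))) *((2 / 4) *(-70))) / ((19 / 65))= 6000 / 19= 315.79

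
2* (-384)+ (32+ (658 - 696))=-774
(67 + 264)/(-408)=-331/408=-0.81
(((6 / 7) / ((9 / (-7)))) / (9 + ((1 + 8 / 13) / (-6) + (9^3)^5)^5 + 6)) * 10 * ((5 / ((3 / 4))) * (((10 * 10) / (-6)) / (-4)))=-59406880000 / 118691252272062576847528142520929993345151720695953736341430678238734699156903169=-0.00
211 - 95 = 116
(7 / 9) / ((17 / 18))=14 / 17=0.82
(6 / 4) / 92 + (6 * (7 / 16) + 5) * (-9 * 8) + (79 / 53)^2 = -282597173 / 516856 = -546.76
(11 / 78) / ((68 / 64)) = 88 / 663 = 0.13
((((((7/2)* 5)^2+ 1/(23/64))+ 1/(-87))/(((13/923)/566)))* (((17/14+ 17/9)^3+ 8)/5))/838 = 753219629189941507/6708612982176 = 112276.51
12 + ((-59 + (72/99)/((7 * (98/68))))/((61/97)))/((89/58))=-1005053306/20483617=-49.07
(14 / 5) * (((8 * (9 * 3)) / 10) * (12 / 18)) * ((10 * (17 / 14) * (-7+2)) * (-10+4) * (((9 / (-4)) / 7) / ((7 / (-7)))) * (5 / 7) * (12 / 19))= 1982880 / 931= 2129.84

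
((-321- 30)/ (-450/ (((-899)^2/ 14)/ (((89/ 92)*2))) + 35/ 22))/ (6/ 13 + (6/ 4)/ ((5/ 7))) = -414675001884/ 4768812377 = -86.96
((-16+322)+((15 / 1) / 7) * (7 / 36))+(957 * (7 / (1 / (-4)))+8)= -317779 / 12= -26481.58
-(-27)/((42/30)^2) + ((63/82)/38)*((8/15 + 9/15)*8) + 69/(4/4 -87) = 215944551/16413530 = 13.16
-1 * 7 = -7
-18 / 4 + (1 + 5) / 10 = -39 / 10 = -3.90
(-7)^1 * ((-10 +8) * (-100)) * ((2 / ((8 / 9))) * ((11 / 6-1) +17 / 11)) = -82425 / 11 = -7493.18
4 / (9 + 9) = 2 / 9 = 0.22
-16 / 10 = -8 / 5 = -1.60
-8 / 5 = -1.60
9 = 9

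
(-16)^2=256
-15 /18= -5 /6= -0.83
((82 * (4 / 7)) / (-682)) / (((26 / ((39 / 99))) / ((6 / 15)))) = -164 / 393855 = -0.00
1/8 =0.12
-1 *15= -15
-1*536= -536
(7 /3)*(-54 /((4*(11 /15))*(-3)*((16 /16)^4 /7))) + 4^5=24733 /22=1124.23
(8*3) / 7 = 24 / 7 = 3.43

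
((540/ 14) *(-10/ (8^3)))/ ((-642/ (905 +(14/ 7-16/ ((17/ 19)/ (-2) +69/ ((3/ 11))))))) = 652790325/ 613389056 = 1.06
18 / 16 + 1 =17 / 8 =2.12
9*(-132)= -1188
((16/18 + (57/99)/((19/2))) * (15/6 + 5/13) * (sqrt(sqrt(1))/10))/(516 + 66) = 235/499356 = 0.00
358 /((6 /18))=1074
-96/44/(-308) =6/847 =0.01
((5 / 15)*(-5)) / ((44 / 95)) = -475 / 132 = -3.60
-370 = -370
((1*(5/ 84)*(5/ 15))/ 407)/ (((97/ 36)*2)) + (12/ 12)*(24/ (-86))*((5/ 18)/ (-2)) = 2764175/ 71299074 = 0.04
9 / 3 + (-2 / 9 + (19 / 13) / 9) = 344 / 117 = 2.94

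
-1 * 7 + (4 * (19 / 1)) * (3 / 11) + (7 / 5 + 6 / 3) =942 / 55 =17.13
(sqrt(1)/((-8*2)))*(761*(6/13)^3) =-20547/4394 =-4.68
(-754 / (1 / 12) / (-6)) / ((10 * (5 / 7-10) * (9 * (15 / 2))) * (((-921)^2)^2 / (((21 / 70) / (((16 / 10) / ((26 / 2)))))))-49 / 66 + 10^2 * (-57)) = -696696 / 854781199370861743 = -0.00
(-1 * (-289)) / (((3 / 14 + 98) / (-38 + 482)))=1796424 / 1375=1306.49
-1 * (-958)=958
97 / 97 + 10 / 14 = 12 / 7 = 1.71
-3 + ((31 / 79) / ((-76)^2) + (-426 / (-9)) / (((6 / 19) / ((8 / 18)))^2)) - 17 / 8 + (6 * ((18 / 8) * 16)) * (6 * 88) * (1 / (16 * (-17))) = -5609646163813 / 16964926416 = -330.66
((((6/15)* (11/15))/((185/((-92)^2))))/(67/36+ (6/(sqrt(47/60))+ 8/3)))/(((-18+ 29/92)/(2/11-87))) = -27345983872512/2333639819575+ 1542026502144* sqrt(705)/2333639819575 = 5.83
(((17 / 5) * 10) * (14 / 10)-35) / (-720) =-7 / 400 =-0.02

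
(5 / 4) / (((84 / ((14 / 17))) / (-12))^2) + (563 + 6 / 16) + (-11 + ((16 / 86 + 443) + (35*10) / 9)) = 925583353 / 894744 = 1034.47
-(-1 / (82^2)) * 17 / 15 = 17 / 100860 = 0.00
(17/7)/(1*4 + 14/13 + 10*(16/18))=1989/11438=0.17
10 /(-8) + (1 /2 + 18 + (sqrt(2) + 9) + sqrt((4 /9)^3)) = sqrt(2) + 2867 /108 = 27.96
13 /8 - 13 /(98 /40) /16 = 507 /392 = 1.29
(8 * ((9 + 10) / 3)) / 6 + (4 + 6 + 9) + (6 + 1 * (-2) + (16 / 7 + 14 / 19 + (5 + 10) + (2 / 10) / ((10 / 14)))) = 1488679 / 29925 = 49.75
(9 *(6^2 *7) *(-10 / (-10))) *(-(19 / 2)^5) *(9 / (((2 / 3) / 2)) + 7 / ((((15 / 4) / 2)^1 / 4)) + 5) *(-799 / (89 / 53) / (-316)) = -435988604979774 / 35155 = -12401894609.01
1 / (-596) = -1 / 596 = -0.00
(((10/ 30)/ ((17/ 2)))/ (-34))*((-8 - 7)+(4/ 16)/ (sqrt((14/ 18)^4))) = 953/ 56644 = 0.02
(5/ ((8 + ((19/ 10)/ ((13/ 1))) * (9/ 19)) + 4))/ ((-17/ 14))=-9100/ 26673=-0.34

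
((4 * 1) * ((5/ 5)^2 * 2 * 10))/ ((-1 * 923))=-80/ 923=-0.09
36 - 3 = 33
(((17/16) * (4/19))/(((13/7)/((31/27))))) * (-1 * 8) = -7378/6669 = -1.11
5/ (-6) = -5/ 6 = -0.83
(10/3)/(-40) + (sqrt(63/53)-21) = -253/12 + 3*sqrt(371)/53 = -19.99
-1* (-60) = 60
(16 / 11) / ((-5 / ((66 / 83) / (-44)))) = 24 / 4565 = 0.01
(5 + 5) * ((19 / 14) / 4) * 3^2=855 / 28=30.54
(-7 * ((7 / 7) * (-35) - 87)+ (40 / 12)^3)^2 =578787364 / 729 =793947.00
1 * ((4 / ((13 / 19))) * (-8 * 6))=-3648 / 13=-280.62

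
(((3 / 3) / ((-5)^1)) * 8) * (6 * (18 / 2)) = -432 / 5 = -86.40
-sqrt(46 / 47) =-sqrt(2162) / 47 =-0.99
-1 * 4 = -4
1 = 1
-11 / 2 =-5.50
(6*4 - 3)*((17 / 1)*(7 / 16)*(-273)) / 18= -2368.84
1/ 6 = 0.17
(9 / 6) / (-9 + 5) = -3 / 8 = -0.38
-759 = -759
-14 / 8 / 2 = -7 / 8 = -0.88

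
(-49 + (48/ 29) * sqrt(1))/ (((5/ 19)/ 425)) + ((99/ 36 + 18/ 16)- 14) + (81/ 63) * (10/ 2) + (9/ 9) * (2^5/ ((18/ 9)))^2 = -123764379/ 1624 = -76209.59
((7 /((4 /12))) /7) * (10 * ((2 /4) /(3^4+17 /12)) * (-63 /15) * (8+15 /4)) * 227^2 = -457732107 /989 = -462823.16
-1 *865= -865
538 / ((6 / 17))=4573 / 3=1524.33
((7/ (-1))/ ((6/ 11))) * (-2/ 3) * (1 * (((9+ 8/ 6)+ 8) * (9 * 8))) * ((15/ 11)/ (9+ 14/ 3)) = 46200/ 41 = 1126.83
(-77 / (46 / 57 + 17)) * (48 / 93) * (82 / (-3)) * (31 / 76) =3608 / 145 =24.88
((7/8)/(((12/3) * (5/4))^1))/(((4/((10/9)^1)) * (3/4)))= 7/108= 0.06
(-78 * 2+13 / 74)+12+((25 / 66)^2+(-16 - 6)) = -26703113 / 161172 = -165.68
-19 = -19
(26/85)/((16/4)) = 13/170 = 0.08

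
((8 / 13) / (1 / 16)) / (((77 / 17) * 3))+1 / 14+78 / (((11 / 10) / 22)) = 1339163 / 858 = 1560.80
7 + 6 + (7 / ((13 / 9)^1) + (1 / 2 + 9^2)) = 99.35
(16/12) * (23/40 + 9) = 383/30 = 12.77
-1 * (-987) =987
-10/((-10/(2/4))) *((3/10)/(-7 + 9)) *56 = 21/5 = 4.20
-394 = -394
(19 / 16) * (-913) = -1084.19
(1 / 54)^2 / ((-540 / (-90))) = 1 / 17496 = 0.00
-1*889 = -889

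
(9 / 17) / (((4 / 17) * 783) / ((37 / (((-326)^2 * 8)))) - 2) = 333 / 2662850198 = 0.00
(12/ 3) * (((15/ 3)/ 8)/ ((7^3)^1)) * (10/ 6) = 25/ 2058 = 0.01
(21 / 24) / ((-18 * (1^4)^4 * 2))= -7 / 288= -0.02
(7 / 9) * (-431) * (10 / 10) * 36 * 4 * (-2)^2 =-193088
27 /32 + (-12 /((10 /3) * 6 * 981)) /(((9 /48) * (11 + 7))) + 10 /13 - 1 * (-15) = 305082767 /18364320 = 16.61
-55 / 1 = -55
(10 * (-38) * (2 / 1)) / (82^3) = -95 / 68921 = -0.00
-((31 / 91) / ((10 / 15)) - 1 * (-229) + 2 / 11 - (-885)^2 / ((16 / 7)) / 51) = 1766813605 / 272272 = 6489.15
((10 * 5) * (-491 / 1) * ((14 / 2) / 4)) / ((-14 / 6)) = 36825 / 2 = 18412.50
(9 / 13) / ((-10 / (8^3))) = -2304 / 65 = -35.45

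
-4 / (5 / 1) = -4 / 5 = -0.80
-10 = -10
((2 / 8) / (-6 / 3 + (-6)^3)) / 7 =-1 / 6104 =-0.00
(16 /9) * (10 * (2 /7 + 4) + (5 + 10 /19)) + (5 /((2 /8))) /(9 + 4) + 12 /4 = 156567 /1729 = 90.55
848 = 848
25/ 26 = 0.96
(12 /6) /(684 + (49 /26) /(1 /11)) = 52 /18323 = 0.00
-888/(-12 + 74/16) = 7104/59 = 120.41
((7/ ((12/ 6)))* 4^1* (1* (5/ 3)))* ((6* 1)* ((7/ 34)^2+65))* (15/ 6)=13158075/ 578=22764.84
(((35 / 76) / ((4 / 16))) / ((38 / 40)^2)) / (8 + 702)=1400 / 486989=0.00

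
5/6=0.83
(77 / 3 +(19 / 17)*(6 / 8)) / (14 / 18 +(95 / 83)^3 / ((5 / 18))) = 9274956927 / 2161139212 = 4.29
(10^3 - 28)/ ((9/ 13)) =1404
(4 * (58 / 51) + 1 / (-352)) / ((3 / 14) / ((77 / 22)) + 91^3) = 3999037 / 662877276864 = 0.00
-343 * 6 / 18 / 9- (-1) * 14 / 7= -289 / 27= -10.70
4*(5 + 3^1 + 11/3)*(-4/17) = -560/51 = -10.98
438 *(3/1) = 1314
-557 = -557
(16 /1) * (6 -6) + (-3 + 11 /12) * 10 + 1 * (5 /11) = -1345 /66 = -20.38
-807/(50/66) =-26631/25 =-1065.24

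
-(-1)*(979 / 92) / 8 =979 / 736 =1.33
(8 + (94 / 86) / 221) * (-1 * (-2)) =152142 / 9503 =16.01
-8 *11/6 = -44/3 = -14.67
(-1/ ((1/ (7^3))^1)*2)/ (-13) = 686/ 13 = 52.77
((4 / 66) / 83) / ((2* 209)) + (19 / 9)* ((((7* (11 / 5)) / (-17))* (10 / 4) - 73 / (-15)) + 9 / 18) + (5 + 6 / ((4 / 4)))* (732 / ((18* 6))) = 81.10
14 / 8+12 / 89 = 671 / 356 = 1.88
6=6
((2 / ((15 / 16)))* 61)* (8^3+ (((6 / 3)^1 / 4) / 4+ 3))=1005524 / 15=67034.93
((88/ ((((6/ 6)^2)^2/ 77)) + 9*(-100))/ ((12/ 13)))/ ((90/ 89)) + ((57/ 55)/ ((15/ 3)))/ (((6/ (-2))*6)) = 46739822/ 7425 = 6294.93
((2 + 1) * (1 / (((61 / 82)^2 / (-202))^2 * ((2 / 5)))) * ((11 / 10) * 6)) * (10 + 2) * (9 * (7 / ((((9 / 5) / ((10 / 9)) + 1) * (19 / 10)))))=34518756885649344000 / 34462298249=1001638272.53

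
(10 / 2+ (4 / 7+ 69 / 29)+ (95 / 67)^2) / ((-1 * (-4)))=2.49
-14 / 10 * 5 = -7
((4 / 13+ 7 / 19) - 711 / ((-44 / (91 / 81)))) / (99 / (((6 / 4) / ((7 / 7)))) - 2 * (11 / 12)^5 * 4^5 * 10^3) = -49729005 / 3500430235016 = -0.00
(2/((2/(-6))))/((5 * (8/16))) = -12/5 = -2.40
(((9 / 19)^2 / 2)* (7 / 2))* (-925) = -524475 / 1444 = -363.21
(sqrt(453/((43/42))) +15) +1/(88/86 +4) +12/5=19007/1080 +3 * sqrt(90902)/43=38.63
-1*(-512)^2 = -262144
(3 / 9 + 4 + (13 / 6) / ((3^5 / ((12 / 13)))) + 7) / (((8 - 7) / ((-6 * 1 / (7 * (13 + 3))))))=-689 / 1134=-0.61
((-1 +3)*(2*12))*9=432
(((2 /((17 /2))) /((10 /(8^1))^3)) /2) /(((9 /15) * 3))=128 /3825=0.03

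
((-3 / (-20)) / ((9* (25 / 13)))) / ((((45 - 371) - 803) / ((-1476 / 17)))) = 1599 / 2399125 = 0.00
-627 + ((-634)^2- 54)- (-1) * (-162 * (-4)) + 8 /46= 9244233 /23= 401923.17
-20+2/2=-19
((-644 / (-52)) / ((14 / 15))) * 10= 1725 / 13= 132.69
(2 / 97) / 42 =1 / 2037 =0.00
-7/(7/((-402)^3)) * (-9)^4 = 426234105288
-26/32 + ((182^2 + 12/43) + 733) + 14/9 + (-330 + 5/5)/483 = 4821827071/142416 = 33857.34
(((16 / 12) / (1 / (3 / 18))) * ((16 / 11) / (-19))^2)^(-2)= 154550410641 / 262144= 589563.03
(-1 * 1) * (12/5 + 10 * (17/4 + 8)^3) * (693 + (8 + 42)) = -2185615487/160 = -13660096.79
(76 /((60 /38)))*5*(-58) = -41876 /3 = -13958.67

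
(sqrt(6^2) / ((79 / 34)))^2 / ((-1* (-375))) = 13872 / 780125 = 0.02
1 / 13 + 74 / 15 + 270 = 275.01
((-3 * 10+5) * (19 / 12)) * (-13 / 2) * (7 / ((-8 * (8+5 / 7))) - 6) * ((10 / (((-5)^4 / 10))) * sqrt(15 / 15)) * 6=-735319 / 488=-1506.80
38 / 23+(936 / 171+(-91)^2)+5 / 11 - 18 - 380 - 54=37670442 / 4807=7836.58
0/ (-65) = 0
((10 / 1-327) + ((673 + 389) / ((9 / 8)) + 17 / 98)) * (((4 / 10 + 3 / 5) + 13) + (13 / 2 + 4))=61463 / 4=15365.75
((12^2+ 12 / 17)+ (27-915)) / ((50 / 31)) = -195858 / 425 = -460.84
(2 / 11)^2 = 4 / 121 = 0.03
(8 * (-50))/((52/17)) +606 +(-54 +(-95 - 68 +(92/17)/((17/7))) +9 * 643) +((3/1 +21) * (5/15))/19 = 431715832/71383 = 6047.88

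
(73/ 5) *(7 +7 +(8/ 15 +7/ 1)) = 23579/ 75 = 314.39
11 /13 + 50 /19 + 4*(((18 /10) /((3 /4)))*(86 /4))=259199 /1235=209.88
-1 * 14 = -14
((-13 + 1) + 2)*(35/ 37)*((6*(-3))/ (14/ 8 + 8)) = 8400/ 481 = 17.46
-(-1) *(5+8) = 13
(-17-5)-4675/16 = -5027/16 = -314.19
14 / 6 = 7 / 3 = 2.33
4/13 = 0.31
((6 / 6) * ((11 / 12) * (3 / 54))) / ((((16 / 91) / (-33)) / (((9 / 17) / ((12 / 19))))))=-8.01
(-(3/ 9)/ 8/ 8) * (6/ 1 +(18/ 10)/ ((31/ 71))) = -523/ 9920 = -0.05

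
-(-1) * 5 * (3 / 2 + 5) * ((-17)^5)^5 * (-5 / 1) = 1875453909013230773155360247093525 / 2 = 937726954506615386577680100000000.00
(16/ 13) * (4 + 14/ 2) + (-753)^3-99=-5550452212/ 13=-426957862.46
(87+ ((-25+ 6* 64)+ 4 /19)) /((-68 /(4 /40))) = -4239 /6460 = -0.66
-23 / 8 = -2.88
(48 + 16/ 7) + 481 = 3719/ 7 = 531.29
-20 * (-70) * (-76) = -106400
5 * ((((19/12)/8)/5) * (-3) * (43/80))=-817/2560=-0.32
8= 8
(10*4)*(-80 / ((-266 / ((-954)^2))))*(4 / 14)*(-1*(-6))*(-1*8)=-139793817600 / 931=-150154476.48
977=977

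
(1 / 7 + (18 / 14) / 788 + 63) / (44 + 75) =0.53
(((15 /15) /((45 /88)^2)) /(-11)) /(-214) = 352 /216675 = 0.00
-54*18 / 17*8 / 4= -1944 / 17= -114.35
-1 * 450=-450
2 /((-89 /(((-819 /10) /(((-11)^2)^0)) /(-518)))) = -117 /32930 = -0.00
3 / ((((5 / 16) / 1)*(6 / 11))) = 88 / 5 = 17.60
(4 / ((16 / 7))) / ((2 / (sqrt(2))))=7*sqrt(2) / 8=1.24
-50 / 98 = -25 / 49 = -0.51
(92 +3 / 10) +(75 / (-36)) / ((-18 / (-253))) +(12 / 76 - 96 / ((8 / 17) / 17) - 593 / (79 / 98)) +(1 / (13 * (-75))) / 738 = -5962486407223 / 1440059400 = -4140.44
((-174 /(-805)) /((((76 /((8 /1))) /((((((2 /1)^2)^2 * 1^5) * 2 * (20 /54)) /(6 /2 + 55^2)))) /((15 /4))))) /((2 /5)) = 5800 /6946989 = 0.00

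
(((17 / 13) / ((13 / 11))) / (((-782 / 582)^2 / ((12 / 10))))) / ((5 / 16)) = 89423136 / 37995425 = 2.35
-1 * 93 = -93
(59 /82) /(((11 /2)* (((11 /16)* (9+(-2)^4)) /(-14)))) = -13216 /124025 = -0.11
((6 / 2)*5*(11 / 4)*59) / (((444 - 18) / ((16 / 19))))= 6490 / 1349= 4.81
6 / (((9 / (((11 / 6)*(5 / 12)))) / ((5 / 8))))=275 / 864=0.32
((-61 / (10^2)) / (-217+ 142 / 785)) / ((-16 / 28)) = -67039 / 13616240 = -0.00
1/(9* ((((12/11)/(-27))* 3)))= -11/12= -0.92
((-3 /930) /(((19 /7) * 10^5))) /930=-7 /547770000000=-0.00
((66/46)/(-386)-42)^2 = 139061122281/78818884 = 1764.31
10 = 10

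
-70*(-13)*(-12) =-10920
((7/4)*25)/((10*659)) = 35/5272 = 0.01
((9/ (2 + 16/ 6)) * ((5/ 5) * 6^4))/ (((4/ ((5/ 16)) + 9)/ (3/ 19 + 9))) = 1049.98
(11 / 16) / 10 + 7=1131 / 160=7.07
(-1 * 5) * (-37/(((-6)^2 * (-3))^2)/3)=185/34992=0.01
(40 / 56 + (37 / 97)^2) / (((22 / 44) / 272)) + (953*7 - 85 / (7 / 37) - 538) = 405152106 / 65863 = 6151.44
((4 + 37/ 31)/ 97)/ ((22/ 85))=13685/ 66154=0.21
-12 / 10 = -1.20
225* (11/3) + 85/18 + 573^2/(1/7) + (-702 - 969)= 41354311/18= 2297461.72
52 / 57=0.91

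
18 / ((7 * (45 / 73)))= 146 / 35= 4.17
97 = 97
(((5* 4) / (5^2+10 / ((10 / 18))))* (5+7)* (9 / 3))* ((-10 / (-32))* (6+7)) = 2925 / 43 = 68.02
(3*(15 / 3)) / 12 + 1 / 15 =79 / 60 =1.32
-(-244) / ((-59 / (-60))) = 14640 / 59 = 248.14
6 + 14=20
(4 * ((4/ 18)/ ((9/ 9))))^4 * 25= 102400/ 6561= 15.61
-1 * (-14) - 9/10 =131/10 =13.10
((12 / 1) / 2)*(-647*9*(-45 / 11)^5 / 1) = 40031068.61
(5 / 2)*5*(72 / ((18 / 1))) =50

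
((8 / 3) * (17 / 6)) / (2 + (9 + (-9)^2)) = 17 / 207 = 0.08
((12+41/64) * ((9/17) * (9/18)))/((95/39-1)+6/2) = 283959/376448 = 0.75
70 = 70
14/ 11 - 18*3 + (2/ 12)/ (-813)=-2829251/ 53658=-52.73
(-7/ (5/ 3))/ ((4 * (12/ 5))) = -7/ 16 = -0.44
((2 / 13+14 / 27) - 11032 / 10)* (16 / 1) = -30958976 / 1755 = -17640.44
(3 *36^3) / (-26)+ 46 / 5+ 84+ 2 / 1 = -5288.18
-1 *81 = -81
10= 10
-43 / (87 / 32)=-1376 / 87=-15.82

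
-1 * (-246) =246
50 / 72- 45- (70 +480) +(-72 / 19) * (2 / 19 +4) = -7925771 / 12996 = -609.86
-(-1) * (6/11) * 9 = 54/11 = 4.91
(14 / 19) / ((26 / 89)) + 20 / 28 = 5596 / 1729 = 3.24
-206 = -206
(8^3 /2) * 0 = 0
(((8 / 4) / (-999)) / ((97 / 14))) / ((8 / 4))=-14 / 96903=-0.00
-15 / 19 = -0.79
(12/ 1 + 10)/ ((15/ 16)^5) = 23068672/ 759375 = 30.38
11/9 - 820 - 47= -7792/9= -865.78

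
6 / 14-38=-263 / 7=-37.57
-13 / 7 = -1.86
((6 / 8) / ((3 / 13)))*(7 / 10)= 91 / 40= 2.28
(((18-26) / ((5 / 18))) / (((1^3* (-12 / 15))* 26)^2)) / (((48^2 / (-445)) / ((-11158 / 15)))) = -9.56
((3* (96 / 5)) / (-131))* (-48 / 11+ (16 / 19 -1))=54432 / 27379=1.99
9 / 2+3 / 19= 4.66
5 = 5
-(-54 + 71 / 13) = 631 / 13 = 48.54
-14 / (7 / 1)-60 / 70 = -20 / 7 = -2.86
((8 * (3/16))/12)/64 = 0.00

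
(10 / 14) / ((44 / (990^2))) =111375 / 7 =15910.71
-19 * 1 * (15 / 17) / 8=-285 / 136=-2.10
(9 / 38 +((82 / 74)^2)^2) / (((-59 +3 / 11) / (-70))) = 47834851295 / 23003452114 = 2.08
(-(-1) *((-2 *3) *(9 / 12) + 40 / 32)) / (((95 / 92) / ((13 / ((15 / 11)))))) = -42757 / 1425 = -30.00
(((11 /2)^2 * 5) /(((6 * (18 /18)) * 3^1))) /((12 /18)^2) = 18.91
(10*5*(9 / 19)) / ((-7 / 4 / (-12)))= 21600 / 133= 162.41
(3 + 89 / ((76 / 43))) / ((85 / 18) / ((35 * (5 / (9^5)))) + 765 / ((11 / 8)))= 1561175 / 62901666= 0.02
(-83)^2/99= 6889/99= 69.59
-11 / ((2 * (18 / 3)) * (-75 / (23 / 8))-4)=253 / 7292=0.03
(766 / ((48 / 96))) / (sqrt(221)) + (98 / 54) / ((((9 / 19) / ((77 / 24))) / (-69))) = -1648801 / 1944 + 1532*sqrt(221) / 221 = -745.10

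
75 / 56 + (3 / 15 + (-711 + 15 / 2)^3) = -48743907287 / 140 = -348170766.34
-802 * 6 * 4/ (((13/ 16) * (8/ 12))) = -35534.77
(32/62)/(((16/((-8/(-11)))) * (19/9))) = 72/6479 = 0.01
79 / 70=1.13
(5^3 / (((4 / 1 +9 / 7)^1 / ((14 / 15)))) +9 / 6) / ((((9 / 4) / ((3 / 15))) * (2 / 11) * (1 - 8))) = -57563 / 34965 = -1.65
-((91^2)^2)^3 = -322475487413604782665681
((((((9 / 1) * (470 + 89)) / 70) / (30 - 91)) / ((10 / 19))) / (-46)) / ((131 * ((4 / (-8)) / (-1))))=95589 / 128655100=0.00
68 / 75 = 0.91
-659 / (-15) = 43.93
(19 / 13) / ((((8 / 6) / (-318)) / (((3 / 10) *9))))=-244701 / 260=-941.16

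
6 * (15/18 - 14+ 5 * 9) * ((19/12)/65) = 3629/780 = 4.65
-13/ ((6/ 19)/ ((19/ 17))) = -4693/ 102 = -46.01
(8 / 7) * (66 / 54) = 88 / 63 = 1.40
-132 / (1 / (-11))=1452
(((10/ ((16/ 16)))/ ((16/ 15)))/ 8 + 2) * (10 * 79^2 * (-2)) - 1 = -6334631/ 16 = -395914.44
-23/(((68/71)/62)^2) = -111421223/1156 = -96385.14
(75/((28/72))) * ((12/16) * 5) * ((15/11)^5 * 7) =7688671875/322102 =23870.30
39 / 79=0.49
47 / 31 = 1.52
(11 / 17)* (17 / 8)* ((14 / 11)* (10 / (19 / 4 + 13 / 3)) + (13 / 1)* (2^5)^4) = 2043019474 / 109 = 18743297.93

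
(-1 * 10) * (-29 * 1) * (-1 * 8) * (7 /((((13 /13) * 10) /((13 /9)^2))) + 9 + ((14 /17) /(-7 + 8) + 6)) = -55216232 /1377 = -40098.93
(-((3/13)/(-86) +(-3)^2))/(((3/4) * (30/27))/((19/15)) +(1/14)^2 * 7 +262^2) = -2675694/20414108143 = -0.00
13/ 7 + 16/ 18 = 173/ 63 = 2.75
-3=-3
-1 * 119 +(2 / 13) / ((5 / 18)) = -7699 / 65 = -118.45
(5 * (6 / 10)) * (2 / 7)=6 / 7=0.86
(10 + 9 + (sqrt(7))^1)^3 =(sqrt(7) + 19)^3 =10141.87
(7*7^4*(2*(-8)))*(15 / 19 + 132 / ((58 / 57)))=-19338268656 / 551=-35096676.33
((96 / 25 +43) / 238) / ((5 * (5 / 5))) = 1171 / 29750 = 0.04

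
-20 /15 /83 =-4 /249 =-0.02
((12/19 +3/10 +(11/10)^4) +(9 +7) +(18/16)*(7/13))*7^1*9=2956815351/2470000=1197.09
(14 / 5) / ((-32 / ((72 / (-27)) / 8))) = 7 / 240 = 0.03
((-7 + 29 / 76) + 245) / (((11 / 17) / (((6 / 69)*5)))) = 139995 / 874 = 160.18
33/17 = 1.94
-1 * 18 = -18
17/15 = 1.13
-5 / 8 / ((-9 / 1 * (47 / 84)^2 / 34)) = 16660 / 2209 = 7.54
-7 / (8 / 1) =-7 / 8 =-0.88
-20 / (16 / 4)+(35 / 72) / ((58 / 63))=-2075 / 464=-4.47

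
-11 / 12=-0.92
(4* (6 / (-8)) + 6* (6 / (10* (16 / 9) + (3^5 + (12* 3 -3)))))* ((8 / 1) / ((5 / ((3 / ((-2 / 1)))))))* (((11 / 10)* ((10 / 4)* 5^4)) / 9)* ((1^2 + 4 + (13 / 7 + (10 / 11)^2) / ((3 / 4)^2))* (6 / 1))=11805555500 / 152691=77316.64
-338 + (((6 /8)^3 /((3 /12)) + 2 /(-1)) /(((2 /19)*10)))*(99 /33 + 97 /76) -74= -105797 /256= -413.27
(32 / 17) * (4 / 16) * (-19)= -152 / 17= -8.94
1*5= 5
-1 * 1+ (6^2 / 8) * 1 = 7 / 2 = 3.50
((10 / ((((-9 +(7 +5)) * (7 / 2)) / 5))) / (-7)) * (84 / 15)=-80 / 21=-3.81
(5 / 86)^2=25 / 7396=0.00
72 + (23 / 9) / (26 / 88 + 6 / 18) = 18940 / 249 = 76.06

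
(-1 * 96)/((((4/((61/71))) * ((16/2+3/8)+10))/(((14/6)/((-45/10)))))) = 7808/13419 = 0.58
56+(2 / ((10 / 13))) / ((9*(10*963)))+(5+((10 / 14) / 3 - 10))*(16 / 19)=2996472529 / 57635550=51.99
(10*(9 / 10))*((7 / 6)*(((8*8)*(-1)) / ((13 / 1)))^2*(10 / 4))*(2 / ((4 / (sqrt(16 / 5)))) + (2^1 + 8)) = 43008*sqrt(5) / 169 + 1075200 / 169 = 6931.18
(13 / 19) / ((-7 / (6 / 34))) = -39 / 2261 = -0.02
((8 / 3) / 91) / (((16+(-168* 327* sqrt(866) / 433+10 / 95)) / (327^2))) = -7480087504* sqrt(866) / 262278554889 - 6646659116 / 1835949884223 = -0.84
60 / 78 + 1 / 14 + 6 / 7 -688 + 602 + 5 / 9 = -137177 / 1638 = -83.75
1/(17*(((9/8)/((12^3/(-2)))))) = -45.18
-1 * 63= -63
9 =9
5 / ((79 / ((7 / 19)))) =0.02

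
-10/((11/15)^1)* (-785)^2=-92433750/11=-8403068.18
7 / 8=0.88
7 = 7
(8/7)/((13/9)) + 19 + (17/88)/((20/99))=302083/14560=20.75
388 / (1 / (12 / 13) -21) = -4656 / 239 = -19.48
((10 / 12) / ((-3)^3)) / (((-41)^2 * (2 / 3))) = -5 / 181548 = -0.00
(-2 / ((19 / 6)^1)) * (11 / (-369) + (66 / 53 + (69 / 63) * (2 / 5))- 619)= 389.90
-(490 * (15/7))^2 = -1102500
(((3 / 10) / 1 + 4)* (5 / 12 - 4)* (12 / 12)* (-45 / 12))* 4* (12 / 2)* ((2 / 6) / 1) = 1849 / 4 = 462.25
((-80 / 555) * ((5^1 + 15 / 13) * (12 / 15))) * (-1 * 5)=5120 / 1443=3.55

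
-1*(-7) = 7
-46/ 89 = -0.52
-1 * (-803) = 803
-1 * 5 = -5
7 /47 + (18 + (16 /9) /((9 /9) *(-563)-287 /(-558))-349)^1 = -4880678474 /14751749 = -330.85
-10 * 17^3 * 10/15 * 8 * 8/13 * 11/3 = -69175040/117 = -591239.66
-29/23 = -1.26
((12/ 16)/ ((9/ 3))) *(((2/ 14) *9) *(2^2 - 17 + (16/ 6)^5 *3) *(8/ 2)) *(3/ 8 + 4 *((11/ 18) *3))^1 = 3880.47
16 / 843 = 0.02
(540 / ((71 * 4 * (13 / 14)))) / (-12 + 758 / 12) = 11340 / 283361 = 0.04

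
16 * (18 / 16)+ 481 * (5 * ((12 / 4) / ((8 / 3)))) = 21789 / 8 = 2723.62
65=65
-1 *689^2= -474721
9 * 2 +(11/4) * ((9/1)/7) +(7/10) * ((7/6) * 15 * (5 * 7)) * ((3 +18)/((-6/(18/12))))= -249693/112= -2229.40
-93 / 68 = -1.37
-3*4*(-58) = 696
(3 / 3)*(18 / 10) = 9 / 5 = 1.80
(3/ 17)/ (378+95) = 3/ 8041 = 0.00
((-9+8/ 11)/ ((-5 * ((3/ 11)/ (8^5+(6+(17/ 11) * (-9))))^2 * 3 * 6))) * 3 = 11817264579211/ 2970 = 3978876962.70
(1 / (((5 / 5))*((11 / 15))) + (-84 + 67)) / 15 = -172 / 165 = -1.04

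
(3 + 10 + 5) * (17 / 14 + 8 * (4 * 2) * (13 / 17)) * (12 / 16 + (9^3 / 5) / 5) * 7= 321332103 / 1700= 189018.88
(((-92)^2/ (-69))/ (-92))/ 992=1/ 744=0.00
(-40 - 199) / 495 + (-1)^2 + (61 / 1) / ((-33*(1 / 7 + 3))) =-773 / 10890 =-0.07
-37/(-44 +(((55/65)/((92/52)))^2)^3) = 5477327893/6511807555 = 0.84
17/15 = 1.13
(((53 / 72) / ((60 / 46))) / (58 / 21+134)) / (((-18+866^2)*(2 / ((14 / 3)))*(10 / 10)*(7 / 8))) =53 / 3611999520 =0.00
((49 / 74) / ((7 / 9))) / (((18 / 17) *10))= 119 / 1480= 0.08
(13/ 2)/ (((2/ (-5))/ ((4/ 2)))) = -32.50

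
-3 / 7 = -0.43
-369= -369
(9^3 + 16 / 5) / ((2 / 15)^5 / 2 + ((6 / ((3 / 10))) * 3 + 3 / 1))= 556014375 / 47840641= 11.62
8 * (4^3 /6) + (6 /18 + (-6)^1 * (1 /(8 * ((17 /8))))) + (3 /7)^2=213658 /2499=85.50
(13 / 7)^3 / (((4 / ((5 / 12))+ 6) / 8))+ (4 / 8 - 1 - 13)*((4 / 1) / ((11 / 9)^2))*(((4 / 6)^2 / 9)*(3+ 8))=-185084 / 11319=-16.35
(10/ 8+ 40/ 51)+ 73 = 15307/ 204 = 75.03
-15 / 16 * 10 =-75 / 8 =-9.38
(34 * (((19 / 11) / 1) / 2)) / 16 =1.84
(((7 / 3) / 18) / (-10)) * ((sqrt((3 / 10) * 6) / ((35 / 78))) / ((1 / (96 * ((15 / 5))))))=-624 * sqrt(5) / 125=-11.16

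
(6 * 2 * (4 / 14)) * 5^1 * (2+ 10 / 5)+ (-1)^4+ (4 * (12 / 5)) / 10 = 12343 / 175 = 70.53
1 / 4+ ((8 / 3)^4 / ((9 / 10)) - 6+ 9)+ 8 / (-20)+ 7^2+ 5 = 1648073 / 14580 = 113.04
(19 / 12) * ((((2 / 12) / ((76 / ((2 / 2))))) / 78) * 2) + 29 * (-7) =-2280095 / 11232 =-203.00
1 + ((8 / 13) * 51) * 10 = 4093 / 13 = 314.85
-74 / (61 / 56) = -4144 / 61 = -67.93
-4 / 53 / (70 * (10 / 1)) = -0.00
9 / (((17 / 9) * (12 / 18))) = 243 / 34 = 7.15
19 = 19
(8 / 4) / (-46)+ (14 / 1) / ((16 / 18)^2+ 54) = 1546 / 7291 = 0.21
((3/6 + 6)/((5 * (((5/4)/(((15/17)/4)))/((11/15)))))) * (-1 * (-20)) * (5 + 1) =1716/85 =20.19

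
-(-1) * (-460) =-460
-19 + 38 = 19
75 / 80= 15 / 16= 0.94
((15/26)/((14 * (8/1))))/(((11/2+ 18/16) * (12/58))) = 145/38584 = 0.00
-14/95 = -0.15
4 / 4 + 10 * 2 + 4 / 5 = 21.80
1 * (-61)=-61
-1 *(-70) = 70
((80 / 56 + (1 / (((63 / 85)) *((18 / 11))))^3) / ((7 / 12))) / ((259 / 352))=510514240720 / 110160456273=4.63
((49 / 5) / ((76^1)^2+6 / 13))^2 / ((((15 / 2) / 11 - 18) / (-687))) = 1022132111 / 8952085277150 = 0.00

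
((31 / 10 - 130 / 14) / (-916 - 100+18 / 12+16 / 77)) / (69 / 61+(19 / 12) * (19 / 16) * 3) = 18594752 / 20647429185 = 0.00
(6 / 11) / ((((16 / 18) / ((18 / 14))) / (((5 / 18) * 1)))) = 135 / 616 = 0.22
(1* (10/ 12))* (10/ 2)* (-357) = -2975/ 2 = -1487.50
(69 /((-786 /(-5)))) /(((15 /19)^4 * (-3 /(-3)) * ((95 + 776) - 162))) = 2997383 /1880799750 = 0.00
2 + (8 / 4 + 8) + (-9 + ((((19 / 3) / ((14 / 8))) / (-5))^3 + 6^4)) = 1503315899 / 1157625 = 1298.62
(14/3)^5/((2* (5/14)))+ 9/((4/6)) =7562341/2430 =3112.07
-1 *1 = -1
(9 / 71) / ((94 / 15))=135 / 6674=0.02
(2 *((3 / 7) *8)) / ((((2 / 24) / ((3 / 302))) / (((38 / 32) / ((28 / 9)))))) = 4617 / 14798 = 0.31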